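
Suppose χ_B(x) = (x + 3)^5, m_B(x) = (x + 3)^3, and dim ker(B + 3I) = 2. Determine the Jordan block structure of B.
λ = -3: algebraic multiplicity 5 (exponent in χ_B), largest block size 3 (exponent in m_B), 2 blocks (geometric multiplicity). These force block sizes [3, 2].

Jordan blocks: (-3, 3), (-3, 2)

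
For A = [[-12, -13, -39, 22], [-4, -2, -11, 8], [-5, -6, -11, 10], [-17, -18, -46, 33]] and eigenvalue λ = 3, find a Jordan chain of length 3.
We seek v_1 ∈ ker((A - 3I)^3) \ ker((A - 3I)^2), then set v_{i+1} = (A - 3I) v_i.

One such chain is v_1 = [[5, 2, -2, 1]]^T, v_2 = [[-1, 0, 1, 1]]^T, v_3 = [[-2, 1, 1, 1]]^T. Check: (A - 3I) v_3 = [[0, 0, 0, 0]]^T = 0.

v_1 = [[5, 2, -2, 1]]^T, v_2 = [[-1, 0, 1, 1]]^T, v_3 = [[-2, 1, 1, 1]]^T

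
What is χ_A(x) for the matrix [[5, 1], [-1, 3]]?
χ_A(x) = (x - 4)^2

xI - A = [[x - 5, -1], [1, x - 3]].

Expanding det(xI - A) along the first row:
det(xI - A) = + (x - 5)·det([[x - 3]]) - (-1)·det([[1]]).

Evaluating gives χ_A(x) = x^2 - 8x + 16 = (x - 4)^2.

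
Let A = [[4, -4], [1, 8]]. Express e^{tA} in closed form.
A has Jordan form J = [[6, 1], [0, 6]] with A = PJP^{-1}, so e^{tA} = P e^{tJ} P^{-1}.

For a Jordan block J_k(λ), e^{tJ_k(λ)} = e^{λt} · (I + tN + t^2 N^2/2! + ... + t^{k-1} N^{k-1}/(k-1)!) where N is the nilpotent superdiagonal part.

Assembling the blocks and conjugating back gives the entries of e^{tA} as shown above.

e^{tA} = [[(1 - 2*t)*e^{6*t}, -4*t*e^{6*t}], [t*e^{6*t}, (2*t + 1)*e^{6*t}]]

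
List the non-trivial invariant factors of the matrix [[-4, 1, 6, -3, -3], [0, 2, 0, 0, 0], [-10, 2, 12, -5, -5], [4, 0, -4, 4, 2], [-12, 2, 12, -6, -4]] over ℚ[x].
x - 2, (x - 2)^2, (x - 2)^2

The Jordan structure of A has elementary divisors (x - 2)^2, (x - 2)^2, (x - 2). Arranging the block sizes at each eigenvalue in decreasing order and taking row products gives the invariant factors.

Invariant factors (smallest first, each dividing the next): x - 2, (x - 2)^2, (x - 2)^2.

Check: the last factor (x - 2)^2 is the minimal polynomial, and the product (x - 2)^5 is the characteristic polynomial.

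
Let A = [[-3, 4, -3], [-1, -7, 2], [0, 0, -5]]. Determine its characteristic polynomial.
xI - A = [[x + 3, -4, 3], [1, x + 7, -2], [0, 0, x + 5]].

Expanding det(xI - A) along the first row:
det(xI - A) = + (x + 3)·det([[x + 7, -2], [0, x + 5]]) - (-4)·det([[1, -2], [0, x + 5]]) + (3)·det([[1, x + 7], [0, 0]]).

Evaluating gives χ_A(x) = x^3 + 15x^2 + 75x + 125 = (x + 5)^3.

χ_A(x) = (x + 5)^3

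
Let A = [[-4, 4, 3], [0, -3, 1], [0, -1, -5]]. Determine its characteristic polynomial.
χ_A(x) = (x + 4)^3

xI - A = [[x + 4, -4, -3], [0, x + 3, -1], [0, 1, x + 5]].

Expanding det(xI - A) along the first row:
det(xI - A) = + (x + 4)·det([[x + 3, -1], [1, x + 5]]) - (-4)·det([[0, -1], [0, x + 5]]) + (-3)·det([[0, x + 3], [0, 1]]).

Evaluating gives χ_A(x) = x^3 + 12x^2 + 48x + 64 = (x + 4)^3.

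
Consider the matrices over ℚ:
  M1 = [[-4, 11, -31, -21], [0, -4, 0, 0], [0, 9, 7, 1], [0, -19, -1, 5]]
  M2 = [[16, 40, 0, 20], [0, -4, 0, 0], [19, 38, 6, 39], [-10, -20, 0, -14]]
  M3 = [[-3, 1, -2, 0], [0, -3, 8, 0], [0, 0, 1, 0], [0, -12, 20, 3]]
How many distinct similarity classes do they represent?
2 classes: {M1, M2}, {M3}

Characteristic polynomials: χ_{M1} = (x - 6)^2(x + 4)^2, χ_{M2} = (x - 6)^2(x + 4)^2, χ_{M3} = (x - 3)(x - 1)(x + 3)^2.

{M1, M2}: invariant factors x + 4, (x - 6)^2(x + 4).

{M3}: invariant factors (x - 3)(x - 1)(x + 3)^2.

Matrices are similar if and only if their invariant-factor lists agree; the partition into similarity classes is {M1, M2}, {M3}.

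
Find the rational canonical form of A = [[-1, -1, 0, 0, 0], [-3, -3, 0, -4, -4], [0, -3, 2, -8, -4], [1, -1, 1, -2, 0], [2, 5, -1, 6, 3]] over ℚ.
The invariant factors of A (the non-unit diagonal entries of the Smith normal form of xI - A over ℚ[x]) are (x + 1)(x^2 + 2)^2, each dividing the next. The characteristic polynomial is their product, (x + 1)(x^2 + 2)^2.

The rational canonical form is the block-diagonal matrix of companion matrices C(f_i):
R = [[0, 0, 0, 0, -4], [1, 0, 0, 0, -4], [0, 1, 0, 0, -4], [0, 0, 1, 0, -4], [0, 0, 0, 1, -1]].

Note the characteristic polynomial does not split into linear factors over ℚ, so A has no Jordan form over ℚ; the rational canonical form exists over any field.

R = [[0, 0, 0, 0, -4], [1, 0, 0, 0, -4], [0, 1, 0, 0, -4], [0, 0, 1, 0, -4], [0, 0, 0, 1, -1]]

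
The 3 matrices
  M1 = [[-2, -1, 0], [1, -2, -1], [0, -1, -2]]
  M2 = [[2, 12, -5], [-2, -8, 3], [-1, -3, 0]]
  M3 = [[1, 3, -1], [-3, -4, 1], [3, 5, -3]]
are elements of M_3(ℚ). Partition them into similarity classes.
Characteristic polynomials: χ_{M1} = (x + 2)^3, χ_{M2} = (x + 2)^3, χ_{M3} = (x + 2)^3.

{M1, M2, M3}: invariant factors (x + 2)^3.

Matrices are similar if and only if their invariant-factor lists agree; the partition into similarity classes is {M1, M2, M3}.

1 class: {M1, M2, M3}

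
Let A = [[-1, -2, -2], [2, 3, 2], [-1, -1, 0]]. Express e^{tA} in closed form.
A has Jordan form J = [[0, 0, 0], [0, 1, 0], [0, 0, 1]] with A = PJP^{-1}, so e^{tA} = P e^{tJ} P^{-1}.

For a Jordan block J_k(λ), e^{tJ_k(λ)} = e^{λt} · (I + tN + t^2 N^2/2! + ... + t^{k-1} N^{k-1}/(k-1)!) where N is the nilpotent superdiagonal part.

Assembling the blocks and conjugating back gives the entries of e^{tA} as shown above.

e^{tA} = [[2 - e^{t}, 2 - 2*e^{t}, 2 - 2*e^{t}], [2*e^{t} - 2, 3*e^{t} - 2, 2*e^{t} - 2], [1 - e^{t}, 1 - e^{t}, 1]]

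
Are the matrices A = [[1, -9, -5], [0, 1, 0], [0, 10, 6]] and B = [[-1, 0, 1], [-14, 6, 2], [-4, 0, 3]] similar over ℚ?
Yes.

Two matrices over a field are similar if and only if they have the same invariant factors.

Both A and B have characteristic polynomial (x - 6)(x - 1)^2 and minimal polynomial (x - 6)(x - 1)^2. Computing further, both have invariant factors (x - 6)(x - 1)^2. Hence A and B are similar.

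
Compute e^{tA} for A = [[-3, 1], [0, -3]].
e^{tA} = [[e^{-3*t}, t*e^{-3*t}], [0, e^{-3*t}]]

A has Jordan form J = [[-3, 1], [0, -3]] with A = PJP^{-1}, so e^{tA} = P e^{tJ} P^{-1}.

For a Jordan block J_k(λ), e^{tJ_k(λ)} = e^{λt} · (I + tN + t^2 N^2/2! + ... + t^{k-1} N^{k-1}/(k-1)!) where N is the nilpotent superdiagonal part.

Assembling the blocks and conjugating back gives the entries of e^{tA} as shown above.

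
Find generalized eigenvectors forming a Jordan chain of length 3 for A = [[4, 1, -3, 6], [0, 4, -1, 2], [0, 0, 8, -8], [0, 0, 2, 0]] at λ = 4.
v_1 = [[-1, 0, -1, 0]]^T, v_2 = [[3, 1, -4, -2]]^T, v_3 = [[1, 0, 0, 0]]^T

We seek v_1 ∈ ker((A - 4I)^3) \ ker((A - 4I)^2), then set v_{i+1} = (A - 4I) v_i.

One such chain is v_1 = [[-1, 0, -1, 0]]^T, v_2 = [[3, 1, -4, -2]]^T, v_3 = [[1, 0, 0, 0]]^T. Check: (A - 4I) v_3 = [[0, 0, 0, 0]]^T = 0.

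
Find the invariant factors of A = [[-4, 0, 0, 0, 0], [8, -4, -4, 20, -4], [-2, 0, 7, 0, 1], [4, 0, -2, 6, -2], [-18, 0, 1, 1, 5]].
x + 4, (x - 6)^3(x + 4)

The Jordan structure of A has elementary divisors (x + 4), (x + 4), (x - 6)^3. Arranging the block sizes at each eigenvalue in decreasing order and taking row products gives the invariant factors.

Invariant factors (smallest first, each dividing the next): x + 4, (x - 6)^3(x + 4).

Check: the last factor (x - 6)^3(x + 4) is the minimal polynomial, and the product (x - 6)^3(x + 4)^2 is the characteristic polynomial.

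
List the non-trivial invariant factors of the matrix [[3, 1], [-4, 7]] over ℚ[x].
(x - 5)^2

The Jordan structure of A has elementary divisors (x - 5)^2. Arranging the block sizes at each eigenvalue in decreasing order and taking row products gives the invariant factors.

Invariant factors (smallest first, each dividing the next): (x - 5)^2.

Check: the last factor (x - 5)^2 is the minimal polynomial, and the product (x - 5)^2 is the characteristic polynomial.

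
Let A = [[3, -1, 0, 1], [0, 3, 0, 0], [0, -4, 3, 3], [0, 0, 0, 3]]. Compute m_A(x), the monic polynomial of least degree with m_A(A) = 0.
The characteristic polynomial factors as (x - 3)^4. The minimal polynomial is ∏(x - λ)^{k_λ} where k_λ is the size of the largest Jordan block at λ.

For λ = 3: rank(A - 3I) = 2, and the largest Jordan block has size 2 (the smallest k with rank((A - 3I)^k) = rank((A - 3I)^(k+1))).

So m_A(x) = (x - 3)^2.

m_A(x) = (x - 3)^2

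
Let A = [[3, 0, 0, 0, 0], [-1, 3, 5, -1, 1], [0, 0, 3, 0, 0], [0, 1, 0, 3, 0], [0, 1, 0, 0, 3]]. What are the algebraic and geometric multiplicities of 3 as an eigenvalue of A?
The characteristic polynomial is (x - 3)^5, so the factor x - 3 appears with exponent 5: the algebraic multiplicity is 5.

rank(A - 3I) = 2, so the eigenspace has dimension 5 - 2 = 3: the geometric multiplicity is 3.

Since 3 < 5, A is not diagonalizable.

algebraic multiplicity 5, geometric multiplicity 3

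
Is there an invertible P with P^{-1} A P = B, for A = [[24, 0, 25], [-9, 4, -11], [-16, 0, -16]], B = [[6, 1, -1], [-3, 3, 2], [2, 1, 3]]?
Two matrices over a field are similar if and only if they have the same invariant factors.

Both A and B have characteristic polynomial (x - 4)^3 and minimal polynomial (x - 4)^3. Computing further, both have invariant factors (x - 4)^3. Hence A and B are similar.

Yes.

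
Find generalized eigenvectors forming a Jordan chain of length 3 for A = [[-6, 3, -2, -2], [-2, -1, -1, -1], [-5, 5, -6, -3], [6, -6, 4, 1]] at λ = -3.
v_1 = [[0, 2, 3, 0]]^T, v_2 = [[0, 1, 1, 0]]^T, v_3 = [[1, 1, 2, -2]]^T

We seek v_1 ∈ ker((A + 3I)^3) \ ker((A + 3I)^2), then set v_{i+1} = (A + 3I) v_i.

One such chain is v_1 = [[0, 2, 3, 0]]^T, v_2 = [[0, 1, 1, 0]]^T, v_3 = [[1, 1, 2, -2]]^T. Check: (A + 3I) v_3 = [[0, 0, 0, 0]]^T = 0.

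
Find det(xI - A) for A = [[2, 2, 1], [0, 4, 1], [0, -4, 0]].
χ_A(x) = (x - 2)^3

xI - A = [[x - 2, -2, -1], [0, x - 4, -1], [0, 4, x]].

Expanding det(xI - A) along the first row:
det(xI - A) = + (x - 2)·det([[x - 4, -1], [4, x]]) - (-2)·det([[0, -1], [0, x]]) + (-1)·det([[0, x - 4], [0, 4]]).

Evaluating gives χ_A(x) = x^3 - 6x^2 + 12x - 8 = (x - 2)^3.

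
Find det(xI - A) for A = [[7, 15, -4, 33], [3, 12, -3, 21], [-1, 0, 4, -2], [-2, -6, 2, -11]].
χ_A(x) = (x - 3)^4

xI - A = [[x - 7, -15, 4, -33], [-3, x - 12, 3, -21], [1, 0, x - 4, 2], [2, 6, -2, x + 11]].

Expanding det(xI - A) along the first row:
det(xI - A) = + (x - 7)·det([[x - 12, 3, -21], [0, x - 4, 2], [6, -2, x + 11]]) - (-15)·det([[-3, 3, -21], [1, x - 4, 2], [2, -2, x + 11]]) + (4)·det([[-3, x - 12, -21], [1, 0, 2], [2, 6, x + 11]]) - (-33)·det([[-3, x - 12, 3], [1, 0, x - 4], [2, 6, -2]]).

Evaluating gives χ_A(x) = x^4 - 12x^3 + 54x^2 - 108x + 81 = (x - 3)^4.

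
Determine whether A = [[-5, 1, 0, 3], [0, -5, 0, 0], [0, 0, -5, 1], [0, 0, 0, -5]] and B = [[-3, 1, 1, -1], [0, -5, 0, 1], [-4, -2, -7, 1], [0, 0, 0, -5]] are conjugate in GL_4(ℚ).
Two matrices over a field are similar if and only if they have the same invariant factors.

Both A and B have characteristic polynomial (x + 5)^4 and minimal polynomial (x + 5)^2. Computing further, both have invariant factors (x + 5)^2, (x + 5)^2. Hence A and B are similar.

Yes.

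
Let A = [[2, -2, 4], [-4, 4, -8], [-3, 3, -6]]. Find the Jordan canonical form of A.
The characteristic polynomial is det(xI - A) = x^3, so the eigenvalues are 0 (algebraic multiplicity 3).

For λ = 0: rank(A) = 1, rank(A^2) = 0. The eigenspace has dimension 3 - 1 = 2, so there are 2 Jordan blocks; the rank sequence gives block sizes [2, 1].

Assembling the blocks gives the Jordan form J above.

J = [[0, 1, 0], [0, 0, 0], [0, 0, 0]]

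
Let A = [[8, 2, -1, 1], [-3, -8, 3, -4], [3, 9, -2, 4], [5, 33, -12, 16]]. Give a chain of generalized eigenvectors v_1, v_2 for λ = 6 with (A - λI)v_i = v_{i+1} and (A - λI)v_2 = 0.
We seek v_1 ∈ ker((A - 6I)^2) \ ker(A - 6I), then set v_{i+1} = (A - 6I) v_i.

One such chain is v_1 = [[0, -1, 1, 4]]^T, v_2 = [[1, 1, -1, -5]]^T. Check: (A - 6I) v_2 = [[0, 0, 0, 0]]^T = 0.

v_1 = [[0, -1, 1, 4]]^T, v_2 = [[1, 1, -1, -5]]^T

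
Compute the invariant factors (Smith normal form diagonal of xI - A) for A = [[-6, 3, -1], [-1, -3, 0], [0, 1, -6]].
(x + 5)^3

The Jordan structure of A has elementary divisors (x + 5)^3. Arranging the block sizes at each eigenvalue in decreasing order and taking row products gives the invariant factors.

Invariant factors (smallest first, each dividing the next): (x + 5)^3.

Check: the last factor (x + 5)^3 is the minimal polynomial, and the product (x + 5)^3 is the characteristic polynomial.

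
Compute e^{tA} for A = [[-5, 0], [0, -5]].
A has Jordan form J = [[-5, 0], [0, -5]] with A = PJP^{-1}, so e^{tA} = P e^{tJ} P^{-1}.

For a Jordan block J_k(λ), e^{tJ_k(λ)} = e^{λt} · (I + tN + t^2 N^2/2! + ... + t^{k-1} N^{k-1}/(k-1)!) where N is the nilpotent superdiagonal part.

Assembling the blocks and conjugating back gives the entries of e^{tA} as shown above.

e^{tA} = [[e^{-5*t}, 0], [0, e^{-5*t}]]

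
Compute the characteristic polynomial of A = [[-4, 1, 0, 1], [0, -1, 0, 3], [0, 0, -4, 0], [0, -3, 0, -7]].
χ_A(x) = (x + 4)^4

xI - A = [[x + 4, -1, 0, -1], [0, x + 1, 0, -3], [0, 0, x + 4, 0], [0, 3, 0, x + 7]].

Expanding det(xI - A) along the first row:
det(xI - A) = + (x + 4)·det([[x + 1, 0, -3], [0, x + 4, 0], [3, 0, x + 7]]) - (-1)·det([[0, 0, -3], [0, x + 4, 0], [0, 0, x + 7]]) + (0)·det([[0, x + 1, -3], [0, 0, 0], [0, 3, x + 7]]) - (-1)·det([[0, x + 1, 0], [0, 0, x + 4], [0, 3, 0]]).

Evaluating gives χ_A(x) = x^4 + 16x^3 + 96x^2 + 256x + 256 = (x + 4)^4.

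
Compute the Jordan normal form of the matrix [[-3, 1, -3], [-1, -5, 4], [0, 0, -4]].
The characteristic polynomial is det(xI - A) = (x + 4)^3, so the eigenvalues are -4 (algebraic multiplicity 3).

For λ = -4: rank(A + 4I) = 2, rank((A + 4I)^2) = 1, rank((A + 4I)^3) = 0. The eigenspace has dimension 3 - 2 = 1, so there is 1 Jordan block; the rank sequence gives block sizes [3].

Assembling the blocks gives the Jordan form J above.

J = [[-4, 1, 0], [0, -4, 1], [0, 0, -4]]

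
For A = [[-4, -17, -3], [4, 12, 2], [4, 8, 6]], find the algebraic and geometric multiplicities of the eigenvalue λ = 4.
The characteristic polynomial is (x - 6)(x - 4)^2, so the factor x - 4 appears with exponent 2: the algebraic multiplicity is 2.

rank(A - 4I) = 2, so the eigenspace has dimension 3 - 2 = 1: the geometric multiplicity is 1.

Since 1 < 2, A is not diagonalizable.

algebraic multiplicity 2, geometric multiplicity 1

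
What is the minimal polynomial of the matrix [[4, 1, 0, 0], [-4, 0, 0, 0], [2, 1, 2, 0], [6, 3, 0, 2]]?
m_A(x) = (x - 2)^2

The characteristic polynomial factors as (x - 2)^4. The minimal polynomial is ∏(x - λ)^{k_λ} where k_λ is the size of the largest Jordan block at λ.

For λ = 2: rank(A - 2I) = 1, and the largest Jordan block has size 2 (the smallest k with rank((A - 2I)^k) = rank((A - 2I)^(k+1))).

So m_A(x) = (x - 2)^2.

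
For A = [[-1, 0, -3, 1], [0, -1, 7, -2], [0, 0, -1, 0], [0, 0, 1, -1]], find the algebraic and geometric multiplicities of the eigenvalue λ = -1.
The characteristic polynomial is (x + 1)^4, so the factor x + 1 appears with exponent 4: the algebraic multiplicity is 4.

rank(A + I) = 2, so the eigenspace has dimension 4 - 2 = 2: the geometric multiplicity is 2.

Since 2 < 4, A is not diagonalizable.

algebraic multiplicity 4, geometric multiplicity 2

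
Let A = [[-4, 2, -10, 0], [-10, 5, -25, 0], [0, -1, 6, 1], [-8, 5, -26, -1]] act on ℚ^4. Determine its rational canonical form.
R = [[0, 0, 0, 0], [0, 0, 0, 0], [0, 1, 0, 0], [0, 0, 1, 6]]

The invariant factors of A (the non-unit diagonal entries of the Smith normal form of xI - A over ℚ[x]) are x, x^2(x - 6), each dividing the next. The characteristic polynomial is their product, x^3(x - 6).

The rational canonical form is the block-diagonal matrix of companion matrices C(f_i):
R = [[0, 0, 0, 0], [0, 0, 0, 0], [0, 1, 0, 0], [0, 0, 1, 6]].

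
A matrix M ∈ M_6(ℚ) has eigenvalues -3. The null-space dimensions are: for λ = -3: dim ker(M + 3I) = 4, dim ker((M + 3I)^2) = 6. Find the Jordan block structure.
Jordan blocks: (-3, 2), (-3, 2), (-3, 1), (-3, 1)

λ = -3: successive nullity increments [4, 2] count blocks of size ≥ k; block sizes are [2, 2, 1, 1].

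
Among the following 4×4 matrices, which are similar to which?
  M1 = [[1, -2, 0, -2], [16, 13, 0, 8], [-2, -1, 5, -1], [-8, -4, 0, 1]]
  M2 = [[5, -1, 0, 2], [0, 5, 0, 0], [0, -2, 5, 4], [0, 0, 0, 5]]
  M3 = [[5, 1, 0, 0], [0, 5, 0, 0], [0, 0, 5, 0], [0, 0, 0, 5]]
1 class: {M1, M2, M3}

Characteristic polynomials: χ_{M1} = (x - 5)^4, χ_{M2} = (x - 5)^4, χ_{M3} = (x - 5)^4.

{M1, M2, M3}: invariant factors x - 5, x - 5, (x - 5)^2.

Matrices are similar if and only if their invariant-factor lists agree; the partition into similarity classes is {M1, M2, M3}.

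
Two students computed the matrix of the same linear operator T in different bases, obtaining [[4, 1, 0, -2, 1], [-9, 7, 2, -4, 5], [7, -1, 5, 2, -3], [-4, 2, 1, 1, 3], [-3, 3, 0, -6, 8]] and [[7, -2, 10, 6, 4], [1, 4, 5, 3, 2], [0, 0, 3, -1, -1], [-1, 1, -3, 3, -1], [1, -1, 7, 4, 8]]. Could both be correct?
Both have characteristic polynomial (x - 5)^5, but the minimal polynomial of A is (x - 5)^3 while the minimal polynomial of B is (x - 5)^2. The minimal polynomial is a similarity invariant, so A and B are not similar.

No.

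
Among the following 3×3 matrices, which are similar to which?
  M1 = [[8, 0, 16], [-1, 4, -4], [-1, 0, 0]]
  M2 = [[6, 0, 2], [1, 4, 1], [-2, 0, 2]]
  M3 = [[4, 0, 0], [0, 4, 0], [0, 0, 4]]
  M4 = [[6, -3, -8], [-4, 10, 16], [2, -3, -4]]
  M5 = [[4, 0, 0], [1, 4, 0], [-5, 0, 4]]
Characteristic polynomials: χ_{M1} = (x - 4)^3, χ_{M2} = (x - 4)^3, χ_{M3} = (x - 4)^3, χ_{M4} = (x - 4)^3, χ_{M5} = (x - 4)^3.

{M1, M2, M4, M5}: invariant factors x - 4, (x - 4)^2.

{M3}: invariant factors x - 4, x - 4, x - 4.

Matrices are similar if and only if their invariant-factor lists agree; the partition into similarity classes is {M1, M2, M4, M5}, {M3}.

2 classes: {M1, M2, M4, M5}, {M3}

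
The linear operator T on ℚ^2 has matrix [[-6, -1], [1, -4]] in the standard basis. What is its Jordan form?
J = [[-5, 1], [0, -5]]

The characteristic polynomial is det(xI - A) = (x + 5)^2, so the eigenvalues are -5 (algebraic multiplicity 2).

For λ = -5: rank(A + 5I) = 1, rank((A + 5I)^2) = 0. The eigenspace has dimension 2 - 1 = 1, so there is 1 Jordan block; the rank sequence gives block sizes [2].

Assembling the blocks gives the Jordan form J above.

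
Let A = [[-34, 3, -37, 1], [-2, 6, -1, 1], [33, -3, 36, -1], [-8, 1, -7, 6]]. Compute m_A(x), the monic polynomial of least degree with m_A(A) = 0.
The characteristic polynomial factors as (x - 5)^3(x + 1). The minimal polynomial is ∏(x - λ)^{k_λ} where k_λ is the size of the largest Jordan block at λ.

For λ = -1: rank(A + I) = 3, and the largest Jordan block has size 1 (the smallest k with rank((A + I)^k) = rank((A + I)^(k+1))).
For λ = 5: rank(A - 5I) = 3, and the largest Jordan block has size 3 (the smallest k with rank((A - 5I)^k) = rank((A - 5I)^(k+1))).

So m_A(x) = (x - 5)^3(x + 1).

m_A(x) = (x - 5)^3(x + 1)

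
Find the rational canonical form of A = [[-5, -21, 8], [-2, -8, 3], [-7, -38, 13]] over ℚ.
The invariant factors of A (the non-unit diagonal entries of the Smith normal form of xI - A over ℚ[x]) are x^3 - x - 5, each dividing the next. The characteristic polynomial is their product, x^3 - x - 5.

The rational canonical form is the block-diagonal matrix of companion matrices C(f_i):
R = [[0, 0, 5], [1, 0, 1], [0, 1, 0]].

Note the characteristic polynomial does not split into linear factors over ℚ, so A has no Jordan form over ℚ; the rational canonical form exists over any field.

R = [[0, 0, 5], [1, 0, 1], [0, 1, 0]]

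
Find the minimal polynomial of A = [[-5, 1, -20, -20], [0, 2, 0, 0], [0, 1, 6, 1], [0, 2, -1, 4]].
m_A(x) = (x - 5)^2(x - 2)(x + 5)

The characteristic polynomial factors as (x - 5)^2(x - 2)(x + 5). The minimal polynomial is ∏(x - λ)^{k_λ} where k_λ is the size of the largest Jordan block at λ.

For λ = -5: rank(A + 5I) = 3, and the largest Jordan block has size 1 (the smallest k with rank((A + 5I)^k) = rank((A + 5I)^(k+1))).
For λ = 2: rank(A - 2I) = 3, and the largest Jordan block has size 1 (the smallest k with rank((A - 2I)^k) = rank((A - 2I)^(k+1))).
For λ = 5: rank(A - 5I) = 3, and the largest Jordan block has size 2 (the smallest k with rank((A - 5I)^k) = rank((A - 5I)^(k+1))).

So m_A(x) = (x - 5)^2(x - 2)(x + 5).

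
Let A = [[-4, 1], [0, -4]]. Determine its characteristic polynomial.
χ_A(x) = (x + 4)^2

xI - A = [[x + 4, -1], [0, x + 4]].

Expanding det(xI - A) along the first row:
det(xI - A) = + (x + 4)·det([[x + 4]]) - (-1)·det([[0]]).

Evaluating gives χ_A(x) = x^2 + 8x + 16 = (x + 4)^2.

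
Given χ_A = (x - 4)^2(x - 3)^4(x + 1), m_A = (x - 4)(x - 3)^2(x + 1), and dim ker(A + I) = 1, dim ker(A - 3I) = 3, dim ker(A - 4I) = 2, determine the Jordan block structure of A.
Jordan blocks: (-1, 1), (3, 2), (3, 1), (3, 1), (4, 1), (4, 1)

λ = -1: algebraic multiplicity 1 (exponent in χ_A), largest block size 1 (exponent in m_A), 1 block (geometric multiplicity). This forces block sizes [1].
λ = 3: algebraic multiplicity 4 (exponent in χ_A), largest block size 2 (exponent in m_A), 3 blocks (geometric multiplicity). These force block sizes [2, 1, 1].
λ = 4: algebraic multiplicity 2 (exponent in χ_A), largest block size 1 (exponent in m_A), 2 blocks (geometric multiplicity). These force block sizes [1, 1].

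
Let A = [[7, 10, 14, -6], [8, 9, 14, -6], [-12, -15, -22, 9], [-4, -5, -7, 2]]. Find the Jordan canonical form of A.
J = [[-1, 1, 0, 0], [0, -1, 0, 0], [0, 0, -1, 0], [0, 0, 0, -1]]

The characteristic polynomial is det(xI - A) = (x + 1)^4, so the eigenvalues are -1 (algebraic multiplicity 4).

For λ = -1: rank(A + I) = 1, rank((A + I)^2) = 0. The eigenspace has dimension 4 - 1 = 3, so there are 3 Jordan blocks; the rank sequence gives block sizes [2, 1, 1].

Assembling the blocks gives the Jordan form J above.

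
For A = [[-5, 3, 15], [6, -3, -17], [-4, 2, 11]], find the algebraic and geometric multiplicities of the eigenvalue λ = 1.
The characteristic polynomial is (x - 1)^3, so the factor x - 1 appears with exponent 3: the algebraic multiplicity is 3.

rank(A - I) = 2, so the eigenspace has dimension 3 - 2 = 1: the geometric multiplicity is 1.

Since 1 < 3, A is not diagonalizable.

algebraic multiplicity 3, geometric multiplicity 1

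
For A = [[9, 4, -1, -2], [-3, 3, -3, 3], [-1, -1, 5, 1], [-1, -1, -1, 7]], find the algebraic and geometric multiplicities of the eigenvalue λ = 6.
The characteristic polynomial is (x - 6)^4, so the factor x - 6 appears with exponent 4: the algebraic multiplicity is 4.

rank(A - 6I) = 2, so the eigenspace has dimension 4 - 2 = 2: the geometric multiplicity is 2.

Since 2 < 4, A is not diagonalizable.

algebraic multiplicity 4, geometric multiplicity 2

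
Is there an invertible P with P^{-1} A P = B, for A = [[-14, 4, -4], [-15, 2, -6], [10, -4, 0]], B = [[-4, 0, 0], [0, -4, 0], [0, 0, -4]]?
Both have characteristic polynomial (x + 4)^3, but the minimal polynomial of A is (x + 4)^2 while the minimal polynomial of B is x + 4. The minimal polynomial is a similarity invariant, so A and B are not similar.

No.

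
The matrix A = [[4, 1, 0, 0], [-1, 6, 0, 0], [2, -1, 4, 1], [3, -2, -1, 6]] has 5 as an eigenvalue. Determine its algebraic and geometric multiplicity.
The characteristic polynomial is (x - 5)^4, so the factor x - 5 appears with exponent 4: the algebraic multiplicity is 4.

rank(A - 5I) = 2, so the eigenspace has dimension 4 - 2 = 2: the geometric multiplicity is 2.

Since 2 < 4, A is not diagonalizable.

algebraic multiplicity 4, geometric multiplicity 2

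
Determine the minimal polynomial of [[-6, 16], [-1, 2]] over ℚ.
The characteristic polynomial factors as (x + 2)^2. The minimal polynomial is ∏(x - λ)^{k_λ} where k_λ is the size of the largest Jordan block at λ.

For λ = -2: rank(A + 2I) = 1, and the largest Jordan block has size 2 (the smallest k with rank((A + 2I)^k) = rank((A + 2I)^(k+1))).

So m_A(x) = (x + 2)^2.

m_A(x) = (x + 2)^2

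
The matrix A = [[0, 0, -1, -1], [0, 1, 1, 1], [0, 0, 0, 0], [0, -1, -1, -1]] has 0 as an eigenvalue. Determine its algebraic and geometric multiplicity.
The characteristic polynomial is x^4, so the factor x appears with exponent 4: the algebraic multiplicity is 4.

rank(A) = 2, so the eigenspace has dimension 4 - 2 = 2: the geometric multiplicity is 2.

Since 2 < 4, A is not diagonalizable.

algebraic multiplicity 4, geometric multiplicity 2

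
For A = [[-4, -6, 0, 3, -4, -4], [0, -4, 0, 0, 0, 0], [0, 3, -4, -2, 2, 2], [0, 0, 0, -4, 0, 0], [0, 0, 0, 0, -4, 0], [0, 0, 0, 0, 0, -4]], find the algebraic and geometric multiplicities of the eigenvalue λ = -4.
The characteristic polynomial is (x + 4)^6, so the factor x + 4 appears with exponent 6: the algebraic multiplicity is 6.

rank(A + 4I) = 2, so the eigenspace has dimension 6 - 2 = 4: the geometric multiplicity is 4.

Since 4 < 6, A is not diagonalizable.

algebraic multiplicity 6, geometric multiplicity 4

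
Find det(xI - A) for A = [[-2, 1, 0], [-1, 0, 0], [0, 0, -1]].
χ_A(x) = (x + 1)^3

xI - A = [[x + 2, -1, 0], [1, x, 0], [0, 0, x + 1]].

Expanding det(xI - A) along the first row:
det(xI - A) = + (x + 2)·det([[x, 0], [0, x + 1]]) - (-1)·det([[1, 0], [0, x + 1]]) + (0)·det([[1, x], [0, 0]]).

Evaluating gives χ_A(x) = x^3 + 3x^2 + 3x + 1 = (x + 1)^3.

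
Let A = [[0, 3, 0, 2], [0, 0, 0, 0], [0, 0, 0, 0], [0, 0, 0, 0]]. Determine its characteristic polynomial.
χ_A(x) = x^4

xI - A = [[x, -3, 0, -2], [0, x, 0, 0], [0, 0, x, 0], [0, 0, 0, x]].

Expanding det(xI - A) along the first row:
det(xI - A) = + (x)·det([[x, 0, 0], [0, x, 0], [0, 0, x]]) - (-3)·det([[0, 0, 0], [0, x, 0], [0, 0, x]]) + (0)·det([[0, x, 0], [0, 0, 0], [0, 0, x]]) - (-2)·det([[0, x, 0], [0, 0, x], [0, 0, 0]]).

Evaluating gives χ_A(x) = x^4.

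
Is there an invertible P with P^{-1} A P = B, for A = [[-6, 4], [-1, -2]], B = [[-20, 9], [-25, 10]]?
No.

trace(A) = -8 but trace(B) = -10. The trace is a similarity invariant, so A and B are not similar.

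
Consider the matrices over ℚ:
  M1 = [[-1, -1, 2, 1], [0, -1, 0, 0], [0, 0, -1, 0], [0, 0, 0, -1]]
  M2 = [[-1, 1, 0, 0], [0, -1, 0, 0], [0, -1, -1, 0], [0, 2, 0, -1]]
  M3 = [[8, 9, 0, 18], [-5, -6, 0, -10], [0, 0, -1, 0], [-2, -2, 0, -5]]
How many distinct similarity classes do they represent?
1 class: {M1, M2, M3}

Characteristic polynomials: χ_{M1} = (x + 1)^4, χ_{M2} = (x + 1)^4, χ_{M3} = (x + 1)^4.

{M1, M2, M3}: invariant factors x + 1, x + 1, (x + 1)^2.

Matrices are similar if and only if their invariant-factor lists agree; the partition into similarity classes is {M1, M2, M3}.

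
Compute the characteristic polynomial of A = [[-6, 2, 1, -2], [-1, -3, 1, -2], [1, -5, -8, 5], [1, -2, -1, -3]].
xI - A = [[x + 6, -2, -1, 2], [1, x + 3, -1, 2], [-1, 5, x + 8, -5], [-1, 2, 1, x + 3]].

Expanding det(xI - A) along the first row:
det(xI - A) = + (x + 6)·det([[x + 3, -1, 2], [5, x + 8, -5], [2, 1, x + 3]]) - (-2)·det([[1, -1, 2], [-1, x + 8, -5], [-1, 1, x + 3]]) + (-1)·det([[1, x + 3, 2], [-1, 5, -5], [-1, 2, x + 3]]) - (2)·det([[1, x + 3, -1], [-1, 5, x + 8], [-1, 2, 1]]).

Evaluating gives χ_A(x) = x^4 + 20x^3 + 150x^2 + 500x + 625 = (x + 5)^4.

χ_A(x) = (x + 5)^4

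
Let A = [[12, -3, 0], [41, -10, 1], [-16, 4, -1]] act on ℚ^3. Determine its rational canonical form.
The invariant factors of A (the non-unit diagonal entries of the Smith normal form of xI - A over ℚ[x]) are (x - 1)(x^2 - 3), each dividing the next. The characteristic polynomial is their product, (x - 1)(x^2 - 3).

The rational canonical form is the block-diagonal matrix of companion matrices C(f_i):
R = [[0, 0, -3], [1, 0, 3], [0, 1, 1]].

Note the characteristic polynomial does not split into linear factors over ℚ, so A has no Jordan form over ℚ; the rational canonical form exists over any field.

R = [[0, 0, -3], [1, 0, 3], [0, 1, 1]]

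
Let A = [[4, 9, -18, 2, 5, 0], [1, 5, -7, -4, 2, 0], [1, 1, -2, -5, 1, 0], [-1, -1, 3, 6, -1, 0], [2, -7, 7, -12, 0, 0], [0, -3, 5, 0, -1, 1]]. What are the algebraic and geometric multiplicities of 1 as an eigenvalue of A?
The characteristic polynomial is (x - 5)^2(x - 1)^4, so the factor x - 1 appears with exponent 4: the algebraic multiplicity is 4.

rank(A - I) = 4, so the eigenspace has dimension 6 - 4 = 2: the geometric multiplicity is 2.

Since 2 < 4, A is not diagonalizable.

algebraic multiplicity 4, geometric multiplicity 2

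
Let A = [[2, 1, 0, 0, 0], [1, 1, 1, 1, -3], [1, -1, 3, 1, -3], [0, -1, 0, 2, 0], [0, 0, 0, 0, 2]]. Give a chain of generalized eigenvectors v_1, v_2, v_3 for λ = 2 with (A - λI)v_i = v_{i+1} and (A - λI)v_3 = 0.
v_1 = [[0, 0, 0, 1, 0]]^T, v_2 = [[0, 1, 1, 0, 0]]^T, v_3 = [[1, 0, 0, -1, 0]]^T

We seek v_1 ∈ ker((A - 2I)^3) \ ker((A - 2I)^2), then set v_{i+1} = (A - 2I) v_i.

One such chain is v_1 = [[0, 0, 0, 1, 0]]^T, v_2 = [[0, 1, 1, 0, 0]]^T, v_3 = [[1, 0, 0, -1, 0]]^T. Check: (A - 2I) v_3 = [[0, 0, 0, 0, 0]]^T = 0.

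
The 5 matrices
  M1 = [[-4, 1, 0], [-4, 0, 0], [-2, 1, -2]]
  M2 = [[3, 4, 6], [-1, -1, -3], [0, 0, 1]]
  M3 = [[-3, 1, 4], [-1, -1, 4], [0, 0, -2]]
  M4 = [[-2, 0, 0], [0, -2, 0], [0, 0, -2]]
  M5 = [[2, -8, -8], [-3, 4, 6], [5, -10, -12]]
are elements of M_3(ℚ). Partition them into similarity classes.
Characteristic polynomials: χ_{M1} = (x + 2)^3, χ_{M2} = (x - 1)^3, χ_{M3} = (x + 2)^3, χ_{M4} = (x + 2)^3, χ_{M5} = (x + 2)^3.

{M1, M3, M5}: invariant factors x + 2, (x + 2)^2.

{M2}: invariant factors x - 1, (x - 1)^2.

{M4}: invariant factors x + 2, x + 2, x + 2.

Matrices are similar if and only if their invariant-factor lists agree; the partition into similarity classes is {M1, M3, M5}, {M2}, {M4}.

3 classes: {M1, M3, M5}, {M2}, {M4}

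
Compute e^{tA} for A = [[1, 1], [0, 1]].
A has Jordan form J = [[1, 1], [0, 1]] with A = PJP^{-1}, so e^{tA} = P e^{tJ} P^{-1}.

For a Jordan block J_k(λ), e^{tJ_k(λ)} = e^{λt} · (I + tN + t^2 N^2/2! + ... + t^{k-1} N^{k-1}/(k-1)!) where N is the nilpotent superdiagonal part.

Assembling the blocks and conjugating back gives the entries of e^{tA} as shown above.

e^{tA} = [[e^{t}, t*e^{t}], [0, e^{t}]]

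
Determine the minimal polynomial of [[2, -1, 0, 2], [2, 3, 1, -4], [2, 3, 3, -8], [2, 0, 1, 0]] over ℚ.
m_A(x) = (x - 2)^3

The characteristic polynomial factors as (x - 2)^4. The minimal polynomial is ∏(x - λ)^{k_λ} where k_λ is the size of the largest Jordan block at λ.

For λ = 2: rank(A - 2I) = 2, and the largest Jordan block has size 3 (the smallest k with rank((A - 2I)^k) = rank((A - 2I)^(k+1))).

So m_A(x) = (x - 2)^3.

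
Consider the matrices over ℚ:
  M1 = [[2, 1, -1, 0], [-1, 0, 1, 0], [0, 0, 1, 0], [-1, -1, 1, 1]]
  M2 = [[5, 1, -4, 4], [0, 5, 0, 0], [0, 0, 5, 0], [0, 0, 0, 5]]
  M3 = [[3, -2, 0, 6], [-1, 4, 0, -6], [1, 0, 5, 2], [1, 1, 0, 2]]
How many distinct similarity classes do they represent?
3 classes: {M1}, {M2}, {M3}

Characteristic polynomials: χ_{M1} = (x - 1)^4, χ_{M2} = (x - 5)^4, χ_{M3} = (x - 5)^2(x - 2)^2.

{M1}: invariant factors x - 1, x - 1, (x - 1)^2.

{M2}: invariant factors x - 5, x - 5, (x - 5)^2.

{M3}: invariant factors (x - 5)^2(x - 2)^2.

Matrices are similar if and only if their invariant-factor lists agree; the partition into similarity classes is {M1}, {M2}, {M3}.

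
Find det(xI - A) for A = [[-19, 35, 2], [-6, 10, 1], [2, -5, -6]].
χ_A(x) = (x + 5)^3

xI - A = [[x + 19, -35, -2], [6, x - 10, -1], [-2, 5, x + 6]].

Expanding det(xI - A) along the first row:
det(xI - A) = + (x + 19)·det([[x - 10, -1], [5, x + 6]]) - (-35)·det([[6, -1], [-2, x + 6]]) + (-2)·det([[6, x - 10], [-2, 5]]).

Evaluating gives χ_A(x) = x^3 + 15x^2 + 75x + 125 = (x + 5)^3.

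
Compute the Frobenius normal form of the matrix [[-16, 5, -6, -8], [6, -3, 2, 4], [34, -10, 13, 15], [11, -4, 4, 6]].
The invariant factors of A (the non-unit diagonal entries of the Smith normal form of xI - A over ℚ[x]) are x(x^3 + 3x + 2), each dividing the next. The characteristic polynomial is their product, x(x^3 + 3x + 2).

The rational canonical form is the block-diagonal matrix of companion matrices C(f_i):
R = [[0, 0, 0, 0], [1, 0, 0, -2], [0, 1, 0, -3], [0, 0, 1, 0]].

Note the characteristic polynomial does not split into linear factors over ℚ, so A has no Jordan form over ℚ; the rational canonical form exists over any field.

R = [[0, 0, 0, 0], [1, 0, 0, -2], [0, 1, 0, -3], [0, 0, 1, 0]]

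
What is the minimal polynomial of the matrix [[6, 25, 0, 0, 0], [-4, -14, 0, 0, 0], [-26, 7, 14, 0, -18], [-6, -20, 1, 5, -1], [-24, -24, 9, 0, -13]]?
The characteristic polynomial factors as (x - 5)^2(x + 4)^3. The minimal polynomial is ∏(x - λ)^{k_λ} where k_λ is the size of the largest Jordan block at λ.

For λ = -4: rank(A + 4I) = 3, and the largest Jordan block has size 2 (the smallest k with rank((A + 4I)^k) = rank((A + 4I)^(k+1))).
For λ = 5: rank(A - 5I) = 4, and the largest Jordan block has size 2 (the smallest k with rank((A - 5I)^k) = rank((A - 5I)^(k+1))).

So m_A(x) = (x - 5)^2(x + 4)^2.

m_A(x) = (x - 5)^2(x + 4)^2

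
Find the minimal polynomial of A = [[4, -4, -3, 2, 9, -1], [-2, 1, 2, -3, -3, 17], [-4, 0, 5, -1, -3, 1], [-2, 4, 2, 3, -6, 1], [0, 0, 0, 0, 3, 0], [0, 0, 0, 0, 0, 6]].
The characteristic polynomial factors as (x - 6)^2(x - 3)^3(x - 1). The minimal polynomial is ∏(x - λ)^{k_λ} where k_λ is the size of the largest Jordan block at λ.

For λ = 1: rank(A - I) = 5, and the largest Jordan block has size 1 (the smallest k with rank((A - I)^k) = rank((A - I)^(k+1))).
For λ = 3: rank(A - 3I) = 4, and the largest Jordan block has size 2 (the smallest k with rank((A - 3I)^k) = rank((A - 3I)^(k+1))).
For λ = 6: rank(A - 6I) = 5, and the largest Jordan block has size 2 (the smallest k with rank((A - 6I)^k) = rank((A - 6I)^(k+1))).

So m_A(x) = (x - 6)^2(x - 3)^2(x - 1).

m_A(x) = (x - 6)^2(x - 3)^2(x - 1)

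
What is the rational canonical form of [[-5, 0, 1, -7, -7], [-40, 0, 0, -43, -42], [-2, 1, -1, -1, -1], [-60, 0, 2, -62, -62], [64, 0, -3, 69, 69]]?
R = [[0, 0, 0, 0, -48], [1, 0, 0, 0, 44], [0, 1, 0, 0, 8], [0, 0, 1, 0, 8], [0, 0, 0, 1, 1]]

The invariant factors of A (the non-unit diagonal entries of the Smith normal form of xI - A over ℚ[x]) are (x - 4)(x + 3)(x^3 + 4x - 4), each dividing the next. The characteristic polynomial is their product, (x - 4)(x + 3)(x^3 + 4x - 4).

The rational canonical form is the block-diagonal matrix of companion matrices C(f_i):
R = [[0, 0, 0, 0, -48], [1, 0, 0, 0, 44], [0, 1, 0, 0, 8], [0, 0, 1, 0, 8], [0, 0, 0, 1, 1]].

Note the characteristic polynomial does not split into linear factors over ℚ, so A has no Jordan form over ℚ; the rational canonical form exists over any field.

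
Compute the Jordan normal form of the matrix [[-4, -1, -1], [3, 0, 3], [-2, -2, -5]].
J = [[-3, 1, 0], [0, -3, 0], [0, 0, -3]]

The characteristic polynomial is det(xI - A) = (x + 3)^3, so the eigenvalues are -3 (algebraic multiplicity 3).

For λ = -3: rank(A + 3I) = 1, rank((A + 3I)^2) = 0. The eigenspace has dimension 3 - 1 = 2, so there are 2 Jordan blocks; the rank sequence gives block sizes [2, 1].

Assembling the blocks gives the Jordan form J above.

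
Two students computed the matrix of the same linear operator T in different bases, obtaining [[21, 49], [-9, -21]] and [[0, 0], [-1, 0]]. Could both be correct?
Yes.

Two matrices over a field are similar if and only if they have the same invariant factors.

Both A and B have characteristic polynomial x^2 and minimal polynomial x^2. Computing further, both have invariant factors x^2. Hence A and B are similar.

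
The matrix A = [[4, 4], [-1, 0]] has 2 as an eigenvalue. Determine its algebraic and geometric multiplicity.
algebraic multiplicity 2, geometric multiplicity 1

The characteristic polynomial is (x - 2)^2, so the factor x - 2 appears with exponent 2: the algebraic multiplicity is 2.

rank(A - 2I) = 1, so the eigenspace has dimension 2 - 1 = 1: the geometric multiplicity is 1.

Since 1 < 2, A is not diagonalizable.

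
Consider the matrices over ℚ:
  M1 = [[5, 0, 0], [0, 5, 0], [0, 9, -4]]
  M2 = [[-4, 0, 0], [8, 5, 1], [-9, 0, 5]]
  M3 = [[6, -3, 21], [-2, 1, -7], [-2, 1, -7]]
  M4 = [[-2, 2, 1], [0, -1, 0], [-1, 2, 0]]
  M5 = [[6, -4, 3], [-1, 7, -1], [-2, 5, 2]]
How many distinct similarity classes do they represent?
5 classes: {M1}, {M2}, {M3}, {M4}, {M5}

Characteristic polynomials: χ_{M1} = (x - 5)^2(x + 4), χ_{M2} = (x - 5)^2(x + 4), χ_{M3} = x^3, χ_{M4} = (x + 1)^3, χ_{M5} = (x - 5)^3.

{M1}: invariant factors x - 5, (x - 5)(x + 4).

{M2}: invariant factors (x - 5)^2(x + 4).

{M3}: invariant factors x, x^2.

{M4}: invariant factors x + 1, (x + 1)^2.

{M5}: invariant factors (x - 5)^3.

Matrices are similar if and only if their invariant-factor lists agree; the partition into similarity classes is {M1}, {M2}, {M3}, {M4}, {M5}.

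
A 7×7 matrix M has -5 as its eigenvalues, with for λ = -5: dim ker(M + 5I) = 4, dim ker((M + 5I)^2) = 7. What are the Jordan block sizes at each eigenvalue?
Jordan blocks: (-5, 2), (-5, 2), (-5, 2), (-5, 1)

λ = -5: successive nullity increments [4, 3] count blocks of size ≥ k; block sizes are [2, 2, 2, 1].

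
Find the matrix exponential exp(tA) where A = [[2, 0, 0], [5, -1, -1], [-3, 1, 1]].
A has Jordan form J = [[0, 1, 0], [0, 0, 0], [0, 0, 2]] with A = PJP^{-1}, so e^{tA} = P e^{tJ} P^{-1}.

For a Jordan block J_k(λ), e^{tJ_k(λ)} = e^{λt} · (I + tN + t^2 N^2/2! + ... + t^{k-1} N^{k-1}/(k-1)!) where N is the nilpotent superdiagonal part.

Assembling the blocks and conjugating back gives the entries of e^{tA} as shown above.

e^{tA} = [[e^{2*t}, 0, 0], [t + 2*e^{2*t} - 2, 1 - t, -t], [-t - e^{2*t} + 1, t, t + 1]]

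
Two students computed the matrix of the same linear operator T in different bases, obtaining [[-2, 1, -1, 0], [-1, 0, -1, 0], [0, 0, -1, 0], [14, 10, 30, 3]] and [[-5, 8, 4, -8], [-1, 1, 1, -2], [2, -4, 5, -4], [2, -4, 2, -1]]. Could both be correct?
Two matrices over a field are similar if and only if they have the same invariant factors.

Both A and B have characteristic polynomial (x - 3)(x + 1)^3 and minimal polynomial (x - 3)(x + 1)^2. Computing further, both have invariant factors x + 1, (x - 3)(x + 1)^2. Hence A and B are similar.

Yes.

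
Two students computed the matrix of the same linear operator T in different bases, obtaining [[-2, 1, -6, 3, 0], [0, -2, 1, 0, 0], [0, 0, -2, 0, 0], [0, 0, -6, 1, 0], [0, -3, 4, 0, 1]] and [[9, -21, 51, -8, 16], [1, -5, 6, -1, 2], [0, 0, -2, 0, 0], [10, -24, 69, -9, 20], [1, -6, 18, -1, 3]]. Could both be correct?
No.

Both have characteristic polynomial (x - 1)^2(x + 2)^3, but the minimal polynomial of A is (x - 1)(x + 2)^3 while the minimal polynomial of B is (x - 1)(x + 2)^2. The minimal polynomial is a similarity invariant, so A and B are not similar.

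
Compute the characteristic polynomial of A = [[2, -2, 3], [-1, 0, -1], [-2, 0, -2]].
xI - A = [[x - 2, 2, -3], [1, x, 1], [2, 0, x + 2]].

Expanding det(xI - A) along the first row:
det(xI - A) = + (x - 2)·det([[x, 1], [0, x + 2]]) - (2)·det([[1, 1], [2, x + 2]]) + (-3)·det([[1, x], [2, 0]]).

Evaluating gives χ_A(x) = x^3.

χ_A(x) = x^3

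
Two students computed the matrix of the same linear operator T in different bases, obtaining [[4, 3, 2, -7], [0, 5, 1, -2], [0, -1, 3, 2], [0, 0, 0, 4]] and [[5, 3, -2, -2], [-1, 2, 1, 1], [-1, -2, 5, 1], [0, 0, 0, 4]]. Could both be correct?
Yes.

Two matrices over a field are similar if and only if they have the same invariant factors.

Both A and B have characteristic polynomial (x - 4)^4 and minimal polynomial (x - 4)^3. Computing further, both have invariant factors x - 4, (x - 4)^3. Hence A and B are similar.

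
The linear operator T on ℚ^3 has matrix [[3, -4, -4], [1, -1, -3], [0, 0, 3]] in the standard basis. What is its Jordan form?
J = [[1, 1, 0], [0, 1, 0], [0, 0, 3]]

The characteristic polynomial is det(xI - A) = (x - 3)(x - 1)^2, so the eigenvalues are 1 (algebraic multiplicity 2), 3 (algebraic multiplicity 1).

For λ = 1: rank(A - I) = 2, rank((A - I)^2) = 1. The eigenspace has dimension 3 - 2 = 1, so there is 1 Jordan block; the rank sequence gives block sizes [2].

For λ = 3: algebraic multiplicity 1 gives one 1×1 block.

Assembling the blocks gives the Jordan form J above.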